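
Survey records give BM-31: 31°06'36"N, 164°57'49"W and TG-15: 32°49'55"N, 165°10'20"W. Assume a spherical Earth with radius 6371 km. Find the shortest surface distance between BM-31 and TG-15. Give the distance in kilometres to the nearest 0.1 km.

BM-31: φ = +31.11000°, λ = -164.96361°
TG-15: φ = +32.83194°, λ = -165.17222°
Δφ = 1.7219°,  Δλ = -0.2086°
a = sin²(Δφ/2) + cos φ₁ cos φ₂ sin²(Δλ/2) = 0.000228
c = 2·arcsin(√a) = 0.030212 rad = 1.7310°
d = R·c = 6371 × 0.030212 = 192.5 km

192.5 km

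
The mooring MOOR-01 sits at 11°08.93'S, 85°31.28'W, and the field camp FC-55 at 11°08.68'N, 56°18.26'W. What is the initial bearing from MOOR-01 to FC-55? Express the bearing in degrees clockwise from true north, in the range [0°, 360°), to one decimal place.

53.4°

MOOR-01: φ = -11.14883°, λ = -85.52133°
FC-55: φ = +11.14467°, λ = -56.30433°
Δλ = 29.2170°
y = sin Δλ · cos φ₂ = 0.478914
x = cos φ₁ sin φ₂ − sin φ₁ cos φ₂ cos Δλ = 0.355216
θ = atan2(y, x) = 53.4353° → 53.4353° (mod 360°)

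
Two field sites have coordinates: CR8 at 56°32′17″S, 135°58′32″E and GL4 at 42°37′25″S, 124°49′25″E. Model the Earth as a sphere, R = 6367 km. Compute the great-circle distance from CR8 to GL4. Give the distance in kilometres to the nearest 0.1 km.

1737.5 km

CR8: φ = -56.53806°, λ = +135.97556°
GL4: φ = -42.62361°, λ = +124.82361°
Δφ = 13.9144°,  Δλ = -11.1519°
a = sin²(Δφ/2) + cos φ₁ cos φ₂ sin²(Δλ/2) = 0.018502
c = 2·arcsin(√a) = 0.272894 rad = 15.6357°
d = R·c = 6367 × 0.272894 = 1737.5 km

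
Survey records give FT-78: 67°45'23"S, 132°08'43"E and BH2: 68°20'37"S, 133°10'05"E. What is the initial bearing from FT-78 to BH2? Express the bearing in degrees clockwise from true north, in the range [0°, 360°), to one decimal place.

147.4°

FT-78: φ = -67.75639°, λ = +132.14528°
BH2: φ = -68.34361°, λ = +133.16806°
Δλ = 1.0228°
y = sin Δλ · cos φ₂ = 0.006587
x = cos φ₁ sin φ₂ − sin φ₁ cos φ₂ cos Δλ = -0.010303
θ = atan2(y, x) = 147.4073° → 147.4073° (mod 360°)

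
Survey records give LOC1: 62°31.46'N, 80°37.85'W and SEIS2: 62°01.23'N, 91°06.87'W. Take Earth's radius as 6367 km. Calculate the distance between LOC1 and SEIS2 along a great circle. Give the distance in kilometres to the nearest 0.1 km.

544.3 km

LOC1: φ = +62.52433°, λ = -80.63083°
SEIS2: φ = +62.02050°, λ = -91.11450°
Δφ = -0.5038°,  Δλ = -10.4837°
a = sin²(Δφ/2) + cos φ₁ cos φ₂ sin²(Δλ/2) = 0.001826
c = 2·arcsin(√a) = 0.085489 rad = 4.8982°
d = R·c = 6367 × 0.085489 = 544.3 km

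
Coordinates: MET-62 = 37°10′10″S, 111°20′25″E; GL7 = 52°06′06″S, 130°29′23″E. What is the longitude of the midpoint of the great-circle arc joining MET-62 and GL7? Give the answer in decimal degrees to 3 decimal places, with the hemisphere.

119.665°E

MET-62: φ = -37.16944°, λ = +111.34028°
GL7: φ = -52.10167°, λ = +130.48972°
Bx = cos φ₂ cos Δλ = 0.580273,  By = cos φ₂ sin Δλ = 0.201498
φₘ = atan2(sin φ₁ + sin φ₂, √((cos φ₁ + Bx)² + By²)) = -45.03061°
λₘ = λ₁ + atan2(By, cos φ₁ + Bx) = 119.66462°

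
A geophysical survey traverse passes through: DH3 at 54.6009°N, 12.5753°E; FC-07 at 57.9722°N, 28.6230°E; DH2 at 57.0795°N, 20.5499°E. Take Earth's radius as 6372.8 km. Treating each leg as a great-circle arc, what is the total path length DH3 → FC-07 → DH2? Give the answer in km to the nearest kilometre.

1548 km

DH3→FC-07: c = 0.165730 rad, d = 1056.16 km
FC-07→DH2: c = 0.077191 rad, d = 491.92 km
Total = 1056.16 + 491.92 = 1548.08 km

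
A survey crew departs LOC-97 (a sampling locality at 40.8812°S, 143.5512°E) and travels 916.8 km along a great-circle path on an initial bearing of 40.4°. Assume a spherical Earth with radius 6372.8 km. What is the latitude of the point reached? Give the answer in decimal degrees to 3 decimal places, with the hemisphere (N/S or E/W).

34.415°S

δ = d/R = 916.8/6372.8 = 0.143861 rad
φ₂ = arcsin(sin φ₁ cos δ + cos φ₁ sin δ cos θ)
   = arcsin(-0.65449·0.98967 + 0.75607·0.14337·0.76154) = -34.41516°
λ₂ = λ₁ + atan2(sin θ sin δ cos φ₁, cos δ − sin φ₁ sin φ₂) = 150.01832°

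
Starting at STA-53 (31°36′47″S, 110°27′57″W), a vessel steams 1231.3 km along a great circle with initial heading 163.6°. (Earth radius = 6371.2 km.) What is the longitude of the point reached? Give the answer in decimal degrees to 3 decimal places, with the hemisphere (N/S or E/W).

STA-53: φ = -31.61306°, λ = -110.46583°
δ = d/R = 1231.3/6371.2 = 0.193260 rad
φ₂ = arcsin(sin φ₁ cos δ + cos φ₁ sin δ cos θ)
   = arcsin(-0.52418·0.98138 + 0.85161·0.19206·-0.95931) = -42.16950°
λ₂ = λ₁ + atan2(sin θ sin δ cos φ₁, cos δ − sin φ₁ sin φ₂) = -106.27010°

106.270°W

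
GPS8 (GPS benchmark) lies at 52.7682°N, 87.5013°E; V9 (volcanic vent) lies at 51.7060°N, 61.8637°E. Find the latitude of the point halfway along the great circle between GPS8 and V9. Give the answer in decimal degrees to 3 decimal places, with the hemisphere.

52.935°N

Bx = cos φ₂ cos Δλ = 0.558687,  By = cos φ₂ sin Δλ = -0.268129
φₘ = atan2(sin φ₁ + sin φ₂, √((cos φ₁ + Bx)² + By²)) = 52.93483°
λₘ = λ₁ + atan2(By, cos φ₁ + Bx) = 74.52649°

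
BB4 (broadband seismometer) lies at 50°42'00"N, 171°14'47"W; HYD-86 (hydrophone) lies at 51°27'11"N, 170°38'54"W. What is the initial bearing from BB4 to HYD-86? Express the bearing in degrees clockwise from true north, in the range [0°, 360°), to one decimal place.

BB4: φ = +50.70000°, λ = -171.24639°
HYD-86: φ = +51.45306°, λ = -170.64833°
Δλ = 0.5981°
y = sin Δλ · cos φ₂ = 0.006504
x = cos φ₁ sin φ₂ − sin φ₁ cos φ₂ cos Δλ = 0.013169
θ = atan2(y, x) = 26.2853° → 26.2853° (mod 360°)

26.3°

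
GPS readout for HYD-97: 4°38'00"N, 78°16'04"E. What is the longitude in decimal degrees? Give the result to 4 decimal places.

78° + 16′/60 + 4″/3600 = 78 + 0.26667 + 0.00111 = 78.2678°

78.2678°E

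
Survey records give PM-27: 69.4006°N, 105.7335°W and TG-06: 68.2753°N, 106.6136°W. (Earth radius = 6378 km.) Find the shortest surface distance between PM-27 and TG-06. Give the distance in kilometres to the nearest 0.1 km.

130.2 km

Δφ = -1.1253°,  Δλ = -0.8801°
a = sin²(Δφ/2) + cos φ₁ cos φ₂ sin²(Δλ/2) = 0.000104
c = 2·arcsin(√a) = 0.020408 rad = 1.1693°
d = R·c = 6378 × 0.020408 = 130.2 km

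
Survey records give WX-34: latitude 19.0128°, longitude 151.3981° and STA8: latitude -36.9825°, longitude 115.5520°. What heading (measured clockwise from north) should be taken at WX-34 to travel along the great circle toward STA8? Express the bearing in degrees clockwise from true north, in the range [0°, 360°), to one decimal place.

211.0°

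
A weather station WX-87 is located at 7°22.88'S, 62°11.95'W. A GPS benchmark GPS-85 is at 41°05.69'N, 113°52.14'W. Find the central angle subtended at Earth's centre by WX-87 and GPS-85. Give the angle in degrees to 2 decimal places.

67.72°

WX-87: φ = -7.38133°, λ = -62.19917°
GPS-85: φ = +41.09483°, λ = -113.86900°
Δφ = 48.4762°,  Δλ = -51.6698°
a = sin²(Δφ/2) + cos φ₁ cos φ₂ sin²(Δλ/2) = 0.310464
c = 2·arcsin(√a) = 1.182003 rad = 67.7238°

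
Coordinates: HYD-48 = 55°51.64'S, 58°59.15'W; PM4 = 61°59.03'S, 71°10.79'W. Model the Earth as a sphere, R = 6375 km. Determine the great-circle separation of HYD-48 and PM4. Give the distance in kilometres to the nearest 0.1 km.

HYD-48: φ = -55.86067°, λ = -58.98583°
PM4: φ = -61.98383°, λ = -71.17983°
Δφ = -6.1232°,  Δλ = -12.1940°
a = sin²(Δφ/2) + cos φ₁ cos φ₂ sin²(Δλ/2) = 0.005826
c = 2·arcsin(√a) = 0.152810 rad = 8.7553°
d = R·c = 6375 × 0.152810 = 974.2 km

974.2 km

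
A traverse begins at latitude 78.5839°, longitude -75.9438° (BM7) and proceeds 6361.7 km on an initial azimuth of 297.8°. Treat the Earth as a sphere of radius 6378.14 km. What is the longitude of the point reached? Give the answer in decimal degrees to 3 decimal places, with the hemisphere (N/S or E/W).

173.635°E

δ = d/R = 6361.7/6378.14 = 0.997422 rad
φ₂ = arcsin(sin φ₁ cos δ + cos φ₁ sin δ cos θ)
   = arcsin(0.98022·0.54247 + 0.19793·0.84008·0.46639) = 37.53797°
λ₂ = λ₁ + atan2(sin θ sin δ cos φ₁, cos δ − sin φ₁ sin φ₂) = 173.63493°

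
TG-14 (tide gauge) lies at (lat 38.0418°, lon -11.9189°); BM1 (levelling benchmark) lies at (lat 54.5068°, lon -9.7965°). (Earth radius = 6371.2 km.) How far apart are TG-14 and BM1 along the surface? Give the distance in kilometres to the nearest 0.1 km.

Δφ = 16.4650°,  Δλ = 2.1224°
a = sin²(Δφ/2) + cos φ₁ cos φ₂ sin²(Δλ/2) = 0.020660
c = 2·arcsin(√a) = 0.288473 rad = 16.5283°
d = R·c = 6371.2 × 0.288473 = 1837.9 km

1837.9 km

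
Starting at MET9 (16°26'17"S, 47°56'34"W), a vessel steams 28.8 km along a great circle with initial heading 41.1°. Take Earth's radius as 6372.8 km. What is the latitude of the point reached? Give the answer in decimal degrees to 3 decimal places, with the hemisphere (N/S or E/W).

MET9: φ = -16.43806°, λ = -47.94278°
δ = d/R = 28.8/6372.8 = 0.004519 rad
φ₂ = arcsin(sin φ₁ cos δ + cos φ₁ sin δ cos θ)
   = arcsin(-0.28298·0.99999 + 0.95913·0.00452·0.75356) = -16.24286°
λ₂ = λ₁ + atan2(sin θ sin δ cos φ₁, cos δ − sin φ₁ sin φ₂) = -47.76549°

16.243°S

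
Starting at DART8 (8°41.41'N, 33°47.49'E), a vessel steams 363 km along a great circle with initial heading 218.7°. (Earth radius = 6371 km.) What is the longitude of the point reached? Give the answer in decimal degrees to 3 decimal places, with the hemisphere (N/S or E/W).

31.739°E

DART8: φ = +8.69017°, λ = +33.79150°
δ = d/R = 363/6371 = 0.056977 rad
φ₂ = arcsin(sin φ₁ cos δ + cos φ₁ sin δ cos θ)
   = arcsin(0.15109·0.99838 + 0.98852·0.05695·-0.78043) = 6.13744°
λ₂ = λ₁ + atan2(sin θ sin δ cos φ₁, cos δ − sin φ₁ sin φ₂) = 31.73928°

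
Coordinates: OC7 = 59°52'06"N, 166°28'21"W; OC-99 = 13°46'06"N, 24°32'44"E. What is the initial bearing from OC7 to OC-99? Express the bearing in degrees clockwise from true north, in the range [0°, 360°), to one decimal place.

348.9°

OC7: φ = +59.86833°, λ = -166.47250°
OC-99: φ = +13.76833°, λ = +24.54556°
Δλ = -168.9819°
y = sin Δλ · cos φ₂ = -0.185627
x = cos φ₁ sin φ₂ − sin φ₁ cos φ₂ cos Δλ = 0.944010
θ = atan2(y, x) = -11.1245° → 348.8755° (mod 360°)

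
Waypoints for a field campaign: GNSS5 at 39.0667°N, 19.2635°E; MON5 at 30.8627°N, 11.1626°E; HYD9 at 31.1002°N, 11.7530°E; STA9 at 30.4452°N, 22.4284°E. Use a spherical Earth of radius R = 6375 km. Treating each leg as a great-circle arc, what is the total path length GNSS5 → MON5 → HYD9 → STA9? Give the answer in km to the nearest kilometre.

GNSS5→MON5: c = 0.184021 rad, d = 1173.13 km
MON5→HYD9: c = 0.009758 rad, d = 62.21 km
HYD9→STA9: c = 0.160433 rad, d = 1022.76 km
Total = 1173.13 + 62.21 + 1022.76 = 2258.10 km

2258 km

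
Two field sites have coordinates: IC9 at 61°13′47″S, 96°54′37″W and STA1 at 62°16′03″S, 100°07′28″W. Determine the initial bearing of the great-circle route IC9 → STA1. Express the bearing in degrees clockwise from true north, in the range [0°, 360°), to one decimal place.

IC9: φ = -61.22972°, λ = -96.91028°
STA1: φ = -62.26750°, λ = -100.12444°
Δλ = -3.2142°
y = sin Δλ · cos φ₂ = -0.026091
x = cos φ₁ sin φ₂ − sin φ₁ cos φ₂ cos Δλ = -0.018753
θ = atan2(y, x) = -125.7072° → 234.2928° (mod 360°)

234.3°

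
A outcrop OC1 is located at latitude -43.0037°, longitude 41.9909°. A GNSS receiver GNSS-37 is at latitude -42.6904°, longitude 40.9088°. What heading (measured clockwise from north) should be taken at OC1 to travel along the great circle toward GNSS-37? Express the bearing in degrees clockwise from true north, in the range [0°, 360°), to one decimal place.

291.2°

Δλ = -1.0821°
y = sin Δλ · cos φ₂ = -0.013881
x = cos φ₁ sin φ₂ − sin φ₁ cos φ₂ cos Δλ = 0.005379
θ = atan2(y, x) = -68.8195° → 291.1805° (mod 360°)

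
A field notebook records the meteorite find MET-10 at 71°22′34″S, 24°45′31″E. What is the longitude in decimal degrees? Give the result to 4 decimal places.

24.7586°E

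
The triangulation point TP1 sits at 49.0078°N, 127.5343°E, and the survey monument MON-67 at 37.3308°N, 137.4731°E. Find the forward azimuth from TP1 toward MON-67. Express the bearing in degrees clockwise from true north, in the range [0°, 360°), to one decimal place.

144.6°

Δλ = 9.9388°
y = sin Δλ · cos φ₂ = 0.137239
x = cos φ₁ sin φ₂ − sin φ₁ cos φ₂ cos Δλ = -0.193387
θ = atan2(y, x) = 144.6381° → 144.6381° (mod 360°)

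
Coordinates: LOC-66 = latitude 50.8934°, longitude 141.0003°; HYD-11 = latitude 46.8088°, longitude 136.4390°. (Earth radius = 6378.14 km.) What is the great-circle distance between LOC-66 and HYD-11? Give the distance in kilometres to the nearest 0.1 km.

564.0 km

Δφ = -4.0846°,  Δλ = -4.5613°
a = sin²(Δφ/2) + cos φ₁ cos φ₂ sin²(Δλ/2) = 0.001954
c = 2·arcsin(√a) = 0.088430 rad = 5.0667°
d = R·c = 6378.14 × 0.088430 = 564.0 km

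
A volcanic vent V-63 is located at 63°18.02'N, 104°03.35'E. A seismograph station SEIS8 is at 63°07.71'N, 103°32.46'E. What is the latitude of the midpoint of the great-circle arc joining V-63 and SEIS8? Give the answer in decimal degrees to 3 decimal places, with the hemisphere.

V-63: φ = +63.30033°, λ = +104.05583°
SEIS8: φ = +63.12850°, λ = +103.54100°
Bx = cos φ₂ cos Δλ = 0.451973,  By = cos φ₂ sin Δλ = -0.004061
φₘ = atan2(sin φ₁ + sin φ₂, √((cos φ₁ + Bx)² + By²)) = 63.21465°
λₘ = λ₁ + atan2(By, cos φ₁ + Bx) = 103.79765°

63.215°N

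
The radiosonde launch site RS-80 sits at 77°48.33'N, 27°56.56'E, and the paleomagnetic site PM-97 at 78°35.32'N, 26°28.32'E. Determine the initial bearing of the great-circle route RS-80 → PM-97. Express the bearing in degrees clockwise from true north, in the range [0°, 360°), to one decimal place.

339.7°

RS-80: φ = +77.80550°, λ = +27.94267°
PM-97: φ = +78.58867°, λ = +26.47200°
Δλ = -1.4707°
y = sin Δλ · cos φ₂ = -0.005078
x = cos φ₁ sin φ₂ − sin φ₁ cos φ₂ cos Δλ = 0.013732
θ = atan2(y, x) = -20.2935° → 339.7065° (mod 360°)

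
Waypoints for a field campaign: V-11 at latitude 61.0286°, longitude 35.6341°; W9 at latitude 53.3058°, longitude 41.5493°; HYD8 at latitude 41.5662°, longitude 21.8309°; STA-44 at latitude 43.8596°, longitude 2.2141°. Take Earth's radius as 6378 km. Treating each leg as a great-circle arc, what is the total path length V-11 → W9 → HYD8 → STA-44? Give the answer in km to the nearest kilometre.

V-11→W9: c = 0.145809 rad, d = 929.97 km
W9→HYD8: c = 0.308247 rad, d = 1966.00 km
HYD8→STA-44: c = 0.254110 rad, d = 1620.71 km
Total = 929.97 + 1966.00 + 1620.71 = 4516.68 km

4517 km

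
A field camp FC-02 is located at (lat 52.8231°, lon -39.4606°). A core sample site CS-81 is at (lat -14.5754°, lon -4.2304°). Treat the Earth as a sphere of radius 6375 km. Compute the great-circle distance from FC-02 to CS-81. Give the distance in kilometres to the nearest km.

Δφ = -67.3985°,  Δλ = 35.2302°
a = sin²(Δφ/2) + cos φ₁ cos φ₂ sin²(Δλ/2) = 0.361399
c = 2·arcsin(√a) = 1.289915 rad = 73.9067°
d = R·c = 6375 × 1.289915 = 8223.2 km

8223 km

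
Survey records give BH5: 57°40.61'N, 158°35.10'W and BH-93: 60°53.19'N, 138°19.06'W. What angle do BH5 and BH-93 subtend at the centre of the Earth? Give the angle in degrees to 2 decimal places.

BH5: φ = +57.67683°, λ = -158.58500°
BH-93: φ = +60.88650°, λ = -138.31767°
Δφ = 3.2097°,  Δλ = 20.2673°
a = sin²(Δφ/2) + cos φ₁ cos φ₂ sin²(Δλ/2) = 0.008838
c = 2·arcsin(√a) = 0.188297 rad = 10.7886°

10.79°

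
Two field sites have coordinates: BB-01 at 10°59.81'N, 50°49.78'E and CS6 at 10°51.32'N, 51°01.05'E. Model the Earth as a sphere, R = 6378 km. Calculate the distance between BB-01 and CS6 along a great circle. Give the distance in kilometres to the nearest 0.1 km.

25.9 km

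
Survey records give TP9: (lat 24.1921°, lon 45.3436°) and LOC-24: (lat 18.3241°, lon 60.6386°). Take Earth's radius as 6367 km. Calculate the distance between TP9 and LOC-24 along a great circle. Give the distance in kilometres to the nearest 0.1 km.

1711.5 km

Δφ = -5.8680°,  Δλ = 15.2950°
a = sin²(Δφ/2) + cos φ₁ cos φ₂ sin²(Δλ/2) = 0.017955
c = 2·arcsin(√a) = 0.268803 rad = 15.4013°
d = R·c = 6367 × 0.268803 = 1711.5 km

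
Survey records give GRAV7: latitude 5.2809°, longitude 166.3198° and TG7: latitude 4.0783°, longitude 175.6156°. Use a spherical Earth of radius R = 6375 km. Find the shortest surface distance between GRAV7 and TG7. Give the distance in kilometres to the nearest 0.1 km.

1039.5 km

Δφ = -1.2026°,  Δλ = 9.2958°
a = sin²(Δφ/2) + cos φ₁ cos φ₂ sin²(Δλ/2) = 0.006632
c = 2·arcsin(√a) = 0.163054 rad = 9.3423°
d = R·c = 6375 × 0.163054 = 1039.5 km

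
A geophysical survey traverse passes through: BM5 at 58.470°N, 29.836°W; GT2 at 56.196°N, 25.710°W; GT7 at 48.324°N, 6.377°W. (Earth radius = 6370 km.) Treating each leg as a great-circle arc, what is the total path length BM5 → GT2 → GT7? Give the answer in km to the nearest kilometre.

BM5→GT2: c = 0.055533 rad, d = 353.74 km
GT2→GT7: c = 0.246730 rad, d = 1571.67 km
Total = 353.74 + 1571.67 = 1925.41 km

1925 km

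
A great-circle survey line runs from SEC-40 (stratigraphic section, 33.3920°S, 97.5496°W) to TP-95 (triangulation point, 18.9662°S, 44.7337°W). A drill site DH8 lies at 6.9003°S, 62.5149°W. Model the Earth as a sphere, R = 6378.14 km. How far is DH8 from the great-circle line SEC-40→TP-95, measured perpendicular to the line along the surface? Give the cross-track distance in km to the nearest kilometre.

2036 km

δ₁₃ = central angle SEC-40→DH8 = 0.730546 rad  (haversine)
θ₁₃ = bearing SEC-40→DH8 = 58.659°,  θ₁₂ = bearing SEC-40→TP-95 = 86.718°
dₓₜ = R·arcsin(sin δ₁₃ · sin(θ₁₃ − θ₁₂)) = 6378.14·arcsin(0.66728·sin(-28.058°)) = -2036.300 km
|dₓₜ| = 2036.300 km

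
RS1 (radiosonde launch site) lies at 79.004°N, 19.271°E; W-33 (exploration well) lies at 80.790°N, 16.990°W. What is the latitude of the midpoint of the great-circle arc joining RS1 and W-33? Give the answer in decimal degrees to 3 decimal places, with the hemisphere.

80.385°N

Bx = cos φ₂ cos Δλ = 0.129056,  By = cos φ₂ sin Δλ = -0.094666
φₘ = atan2(sin φ₁ + sin φ₂, √((cos φ₁ + Bx)² + By²)) = 80.38515°
λₘ = λ₁ + atan2(By, cos φ₁ + Bx) = 2.78123°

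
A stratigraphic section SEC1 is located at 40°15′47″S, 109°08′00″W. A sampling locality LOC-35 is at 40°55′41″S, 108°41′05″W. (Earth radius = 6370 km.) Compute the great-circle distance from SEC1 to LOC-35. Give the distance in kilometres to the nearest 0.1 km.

SEC1: φ = -40.26306°, λ = -109.13333°
LOC-35: φ = -40.92806°, λ = -108.68472°
Δφ = -0.6650°,  Δλ = 0.4486°
a = sin²(Δφ/2) + cos φ₁ cos φ₂ sin²(Δλ/2) = 0.000043
c = 2·arcsin(√a) = 0.013040 rad = 0.7472°
d = R·c = 6370 × 0.013040 = 83.1 km

83.1 km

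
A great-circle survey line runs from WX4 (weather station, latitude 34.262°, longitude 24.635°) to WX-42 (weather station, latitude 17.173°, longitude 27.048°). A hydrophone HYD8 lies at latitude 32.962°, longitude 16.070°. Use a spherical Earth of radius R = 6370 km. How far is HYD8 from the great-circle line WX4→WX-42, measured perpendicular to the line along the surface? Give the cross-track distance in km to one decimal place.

805.8 km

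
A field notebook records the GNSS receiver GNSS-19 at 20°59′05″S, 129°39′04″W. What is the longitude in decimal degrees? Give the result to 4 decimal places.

129.6511°W

129° + 39′/60 + 4″/3600 = 129 + 0.65000 + 0.00111 = 129.6511°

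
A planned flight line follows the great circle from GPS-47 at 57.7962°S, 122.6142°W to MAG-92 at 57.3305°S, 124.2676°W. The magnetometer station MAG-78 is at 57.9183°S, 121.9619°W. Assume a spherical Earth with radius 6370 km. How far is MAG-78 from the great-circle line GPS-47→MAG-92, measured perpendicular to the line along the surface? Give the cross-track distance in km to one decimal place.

δ₁₃ = central angle GPS-47→MAG-78 = 0.006421 rad  (haversine)
θ₁₃ = bearing GPS-47→MAG-78 = 109.659°,  θ₁₂ = bearing GPS-47→MAG-92 = 297.006°
dₓₜ = R·arcsin(sin δ₁₃ · sin(θ₁₃ − θ₁₂)) = 6370·arcsin(0.00642·sin(-187.347°)) = 5.230 km
|dₓₜ| = 5.230 km

5.2 km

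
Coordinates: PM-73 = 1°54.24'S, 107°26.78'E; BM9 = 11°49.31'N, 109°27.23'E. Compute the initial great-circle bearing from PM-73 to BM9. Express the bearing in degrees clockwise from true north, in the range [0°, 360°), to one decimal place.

PM-73: φ = -1.90400°, λ = +107.44633°
BM9: φ = +11.82183°, λ = +109.45383°
Δλ = 2.0075°
y = sin Δλ · cos φ₂ = 0.034287
x = cos φ₁ sin φ₂ − sin φ₁ cos φ₂ cos Δλ = 0.237256
θ = atan2(y, x) = 8.2232° → 8.2232° (mod 360°)

8.2°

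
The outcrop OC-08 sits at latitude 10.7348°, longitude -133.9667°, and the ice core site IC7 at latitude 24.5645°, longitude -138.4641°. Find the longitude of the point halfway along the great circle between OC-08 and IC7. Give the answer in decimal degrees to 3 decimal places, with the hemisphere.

Bx = cos φ₂ cos Δλ = 0.906693,  By = cos φ₂ sin Δλ = -0.071317
φₘ = atan2(sin φ₁ + sin φ₂, √((cos φ₁ + Bx)² + By²)) = 17.66239°
λₘ = λ₁ + atan2(By, cos φ₁ + Bx) = -136.12859°

136.129°W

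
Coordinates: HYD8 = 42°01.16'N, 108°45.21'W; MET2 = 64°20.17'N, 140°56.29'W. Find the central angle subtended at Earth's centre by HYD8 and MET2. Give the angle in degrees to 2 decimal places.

28.88°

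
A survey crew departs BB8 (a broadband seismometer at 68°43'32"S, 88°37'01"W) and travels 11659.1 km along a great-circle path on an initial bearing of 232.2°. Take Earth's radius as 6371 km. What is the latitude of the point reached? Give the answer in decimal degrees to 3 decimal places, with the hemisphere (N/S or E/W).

BB8: φ = -68.72556°, λ = -88.61694°
δ = d/R = 11659.1/6371 = 1.830027 rad
φ₂ = arcsin(sin φ₁ cos δ + cos φ₁ sin δ cos θ)
   = arcsin(-0.93185·-0.25634 + 0.36284·0.96659·-0.61291) = 1.37031°
λ₂ = λ₁ + atan2(sin θ sin δ cos φ₁, cos δ − sin φ₁ sin φ₂) = 141.19872°

1.370°N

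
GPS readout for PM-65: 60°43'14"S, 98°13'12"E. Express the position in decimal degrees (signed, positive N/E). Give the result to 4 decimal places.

-60.7206°, +98.2200°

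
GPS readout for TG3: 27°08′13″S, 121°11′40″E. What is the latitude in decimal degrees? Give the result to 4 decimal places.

27.1369°S

27° + 8′/60 + 13″/3600 = 27 + 0.13333 + 0.00361 = 27.1369°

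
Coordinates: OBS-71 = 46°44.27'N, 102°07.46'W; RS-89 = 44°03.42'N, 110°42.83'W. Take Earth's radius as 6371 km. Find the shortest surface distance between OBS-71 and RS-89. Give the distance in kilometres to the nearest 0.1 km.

733.4 km

OBS-71: φ = +46.73783°, λ = -102.12433°
RS-89: φ = +44.05700°, λ = -110.71383°
Δφ = -2.6808°,  Δλ = -8.5895°
a = sin²(Δφ/2) + cos φ₁ cos φ₂ sin²(Δλ/2) = 0.003309
c = 2·arcsin(√a) = 0.115117 rad = 6.5957°
d = R·c = 6371 × 0.115117 = 733.4 km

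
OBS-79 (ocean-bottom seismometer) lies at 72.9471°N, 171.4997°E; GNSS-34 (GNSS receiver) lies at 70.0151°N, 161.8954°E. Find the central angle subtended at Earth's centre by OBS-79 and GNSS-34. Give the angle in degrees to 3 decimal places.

Δφ = -2.9320°,  Δλ = -9.6043°
a = sin²(Δφ/2) + cos φ₁ cos φ₂ sin²(Δλ/2) = 0.001357
c = 2·arcsin(√a) = 0.073690 rad = 4.2221°

4.222°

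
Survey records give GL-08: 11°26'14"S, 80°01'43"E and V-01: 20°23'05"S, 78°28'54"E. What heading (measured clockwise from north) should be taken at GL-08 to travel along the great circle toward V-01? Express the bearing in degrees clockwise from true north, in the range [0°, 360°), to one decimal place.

GL-08: φ = -11.43722°, λ = +80.02861°
V-01: φ = -20.38472°, λ = +78.48167°
Δλ = -1.5469°
y = sin Δλ · cos φ₂ = -0.025305
x = cos φ₁ sin φ₂ − sin φ₁ cos φ₂ cos Δλ = -0.155597
θ = atan2(y, x) = -170.7626° → 189.2374° (mod 360°)

189.2°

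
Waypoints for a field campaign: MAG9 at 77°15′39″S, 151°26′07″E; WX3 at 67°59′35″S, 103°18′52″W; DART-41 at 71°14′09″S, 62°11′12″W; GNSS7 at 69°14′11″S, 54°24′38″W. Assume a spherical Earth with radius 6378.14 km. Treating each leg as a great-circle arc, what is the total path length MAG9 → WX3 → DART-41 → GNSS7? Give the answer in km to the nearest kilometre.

5090 km

MAG9: φ = -77.26083°, λ = +151.43528°
WX3: φ = -67.99306°, λ = -103.31444°
DART-41: φ = -71.23583°, λ = -62.18667°
GNSS7: φ = -69.23639°, λ = -54.41056°
MAG9→WX3: c = 0.489472 rad, d = 3121.92 km
WX3→DART-41: c = 0.251036 rad, d = 1601.14 km
DART-41→GNSS7: c = 0.057584 rad, d = 367.28 km
Total = 3121.92 + 1601.14 + 367.28 = 5090.34 km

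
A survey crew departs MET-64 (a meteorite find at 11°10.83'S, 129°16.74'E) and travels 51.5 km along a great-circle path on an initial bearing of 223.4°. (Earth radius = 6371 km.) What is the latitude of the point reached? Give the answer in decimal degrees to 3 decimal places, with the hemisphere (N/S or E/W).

MET-64: φ = -11.18050°, λ = +129.27900°
δ = d/R = 51.5/6371 = 0.008084 rad
φ₂ = arcsin(sin φ₁ cos δ + cos φ₁ sin δ cos θ)
   = arcsin(-0.19390·0.99997 + 0.98102·0.00808·-0.72657) = -11.51684°
λ₂ = λ₁ + atan2(sin θ sin δ cos φ₁, cos δ − sin φ₁ sin φ₂) = 128.95424°

11.517°S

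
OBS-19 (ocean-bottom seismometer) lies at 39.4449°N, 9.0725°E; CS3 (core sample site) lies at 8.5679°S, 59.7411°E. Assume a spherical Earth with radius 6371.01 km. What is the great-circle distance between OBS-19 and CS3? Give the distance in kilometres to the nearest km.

Δφ = -48.0128°,  Δλ = 50.6686°
a = sin²(Δφ/2) + cos φ₁ cos φ₂ sin²(Δλ/2) = 0.305334
c = 2·arcsin(√a) = 1.170891 rad = 67.0871°
d = R·c = 6371.01 × 1.170891 = 7459.8 km

7460 km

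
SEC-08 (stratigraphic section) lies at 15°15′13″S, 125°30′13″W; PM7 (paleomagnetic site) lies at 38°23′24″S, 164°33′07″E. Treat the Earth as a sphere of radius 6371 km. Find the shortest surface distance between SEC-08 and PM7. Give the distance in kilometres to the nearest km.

SEC-08: φ = -15.25361°, λ = -125.50361°
PM7: φ = -38.39000°, λ = +164.55194°
Δφ = -23.1364°,  Δλ = -69.9444°
a = sin²(Δφ/2) + cos φ₁ cos φ₂ sin²(Δλ/2) = 0.288648
c = 2·arcsin(√a) = 1.134370 rad = 64.9946°
d = R·c = 6371 × 1.134370 = 7227.1 km

7227 km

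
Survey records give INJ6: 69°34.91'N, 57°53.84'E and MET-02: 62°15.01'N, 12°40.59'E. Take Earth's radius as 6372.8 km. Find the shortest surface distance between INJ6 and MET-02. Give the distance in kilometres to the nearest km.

INJ6: φ = +69.58183°, λ = +57.89733°
MET-02: φ = +62.25017°, λ = +12.67650°
Δφ = -7.3317°,  Δλ = -45.2208°
a = sin²(Δφ/2) + cos φ₁ cos φ₂ sin²(Δλ/2) = 0.028098
c = 2·arcsin(√a) = 0.336840 rad = 19.2995°
d = R·c = 6372.8 × 0.336840 = 2146.6 km

2147 km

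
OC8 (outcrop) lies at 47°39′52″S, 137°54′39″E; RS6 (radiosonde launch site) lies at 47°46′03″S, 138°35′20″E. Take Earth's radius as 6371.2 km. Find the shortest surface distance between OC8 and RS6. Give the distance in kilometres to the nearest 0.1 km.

52.0 km

OC8: φ = -47.66444°, λ = +137.91083°
RS6: φ = -47.76750°, λ = +138.58889°
Δφ = -0.1031°,  Δλ = 0.6781°
a = sin²(Δφ/2) + cos φ₁ cos φ₂ sin²(Δλ/2) = 0.000017
c = 2·arcsin(√a) = 0.008163 rad = 0.4677°
d = R·c = 6371.2 × 0.008163 = 52.0 km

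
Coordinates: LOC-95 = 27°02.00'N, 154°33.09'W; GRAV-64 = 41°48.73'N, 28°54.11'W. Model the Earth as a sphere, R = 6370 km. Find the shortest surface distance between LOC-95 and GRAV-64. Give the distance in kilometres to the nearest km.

LOC-95: φ = +27.03333°, λ = -154.55150°
GRAV-64: φ = +41.81217°, λ = -28.90183°
Δφ = 14.7788°,  Δλ = 125.6497°
a = sin²(Δφ/2) + cos φ₁ cos φ₂ sin²(Δλ/2) = 0.541961
c = 2·arcsin(√a) = 1.654818 rad = 94.8141°
d = R·c = 6370 × 1.654818 = 10541.2 km

10541 km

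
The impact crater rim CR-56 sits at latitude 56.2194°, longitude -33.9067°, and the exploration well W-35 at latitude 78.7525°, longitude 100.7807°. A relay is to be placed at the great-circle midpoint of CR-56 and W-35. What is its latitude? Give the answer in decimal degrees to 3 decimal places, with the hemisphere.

76.315°N

Bx = cos φ₂ cos Δλ = -0.137165,  By = cos φ₂ sin Δλ = 0.138670
φₘ = atan2(sin φ₁ + sin φ₂, √((cos φ₁ + Bx)² + By²)) = 76.31499°
λₘ = λ₁ + atan2(By, cos φ₁ + Bx) = -15.58837°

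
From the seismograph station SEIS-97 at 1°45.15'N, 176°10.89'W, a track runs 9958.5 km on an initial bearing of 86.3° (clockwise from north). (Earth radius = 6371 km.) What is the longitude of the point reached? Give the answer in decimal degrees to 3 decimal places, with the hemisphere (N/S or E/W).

SEIS-97: φ = +1.75250°, λ = -176.18150°
δ = d/R = 9958.5/6371 = 1.563098 rad
φ₂ = arcsin(sin φ₁ cos δ + cos φ₁ sin δ cos θ)
   = arcsin(0.03058·0.00770 + 0.99953·0.99997·0.06453) = 3.71167°
λ₂ = λ₁ + atan2(sin θ sin δ cos φ₁, cos δ − sin φ₁ sin φ₂) = -86.50997°

86.510°W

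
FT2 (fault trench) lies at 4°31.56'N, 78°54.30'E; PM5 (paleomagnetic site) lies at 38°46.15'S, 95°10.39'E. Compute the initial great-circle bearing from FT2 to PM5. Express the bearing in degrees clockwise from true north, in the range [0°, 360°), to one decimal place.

162.3°

FT2: φ = +4.52600°, λ = +78.90500°
PM5: φ = -38.76917°, λ = +95.17317°
Δλ = 16.2682°
y = sin Δλ · cos φ₂ = 0.218413
x = cos φ₁ sin φ₂ − sin φ₁ cos φ₂ cos Δλ = -0.683294
θ = atan2(y, x) = 162.2737° → 162.2737° (mod 360°)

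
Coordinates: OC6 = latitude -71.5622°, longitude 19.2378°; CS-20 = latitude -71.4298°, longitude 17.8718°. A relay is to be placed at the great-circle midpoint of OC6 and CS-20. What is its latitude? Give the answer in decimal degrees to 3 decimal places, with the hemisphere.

71.497°S

Bx = cos φ₂ cos Δλ = 0.318376,  By = cos φ₂ sin Δλ = -0.007592
φₘ = atan2(sin φ₁ + sin φ₂, √((cos φ₁ + Bx)² + By²)) = -71.49723°
λₘ = λ₁ + atan2(By, cos φ₁ + Bx) = 18.55244°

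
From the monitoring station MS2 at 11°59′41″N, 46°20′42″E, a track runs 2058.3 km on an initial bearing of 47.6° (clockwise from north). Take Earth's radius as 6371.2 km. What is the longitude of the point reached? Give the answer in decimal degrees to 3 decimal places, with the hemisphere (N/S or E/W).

61.213°E

MS2: φ = +11.99472°, λ = +46.34500°
δ = d/R = 2058.3/6371.2 = 0.323063 rad
φ₂ = arcsin(sin φ₁ cos δ + cos φ₁ sin δ cos θ)
   = arcsin(0.20782·0.94827 + 0.97817·0.31747·0.67430) = 23.98323°
λ₂ = λ₁ + atan2(sin θ sin δ cos φ₁, cos δ − sin φ₁ sin φ₂) = 61.21297°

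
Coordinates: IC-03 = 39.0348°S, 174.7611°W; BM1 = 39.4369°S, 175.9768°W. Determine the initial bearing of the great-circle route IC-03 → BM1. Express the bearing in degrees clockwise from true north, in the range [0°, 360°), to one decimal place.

Δλ = -1.2157°
y = sin Δλ · cos φ₂ = -0.016386
x = cos φ₁ sin φ₂ − sin φ₁ cos φ₂ cos Δλ = -0.007127
θ = atan2(y, x) = -113.5076° → 246.4924° (mod 360°)

246.5°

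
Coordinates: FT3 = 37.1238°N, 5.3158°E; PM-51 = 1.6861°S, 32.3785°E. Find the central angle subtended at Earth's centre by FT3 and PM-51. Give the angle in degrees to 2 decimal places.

46.21°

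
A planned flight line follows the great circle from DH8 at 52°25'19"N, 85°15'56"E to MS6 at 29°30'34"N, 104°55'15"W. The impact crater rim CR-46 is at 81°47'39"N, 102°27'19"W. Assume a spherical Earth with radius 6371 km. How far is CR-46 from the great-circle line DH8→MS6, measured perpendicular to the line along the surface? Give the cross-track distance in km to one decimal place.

588.1 km

DH8: φ = +52.42194°, λ = +85.26556°
MS6: φ = +29.50944°, λ = -104.92083°
CR-46: φ = +81.79417°, λ = -102.45528°
δ₁₃ = central angle DH8→CR-46 = 0.797978 rad  (haversine)
θ₁₃ = bearing DH8→CR-46 = 1.535°,  θ₁₂ = bearing DH8→MS6 = 8.932°
dₓₜ = R·arcsin(sin δ₁₃ · sin(θ₁₃ − θ₁₂)) = 6371·arcsin(0.71595·sin(-7.398°)) = -588.117 km
|dₓₜ| = 588.117 km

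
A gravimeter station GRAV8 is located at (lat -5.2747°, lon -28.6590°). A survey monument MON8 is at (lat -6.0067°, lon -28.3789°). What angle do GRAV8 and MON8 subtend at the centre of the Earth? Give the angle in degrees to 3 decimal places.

0.783°

Δφ = -0.7320°,  Δλ = 0.2801°
a = sin²(Δφ/2) + cos φ₁ cos φ₂ sin²(Δλ/2) = 0.000047
c = 2·arcsin(√a) = 0.013671 rad = 0.7833°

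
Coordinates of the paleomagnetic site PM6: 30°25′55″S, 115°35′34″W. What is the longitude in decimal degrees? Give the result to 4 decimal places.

115° + 35′/60 + 34″/3600 = 115 + 0.58333 + 0.00944 = 115.5928°

115.5928°W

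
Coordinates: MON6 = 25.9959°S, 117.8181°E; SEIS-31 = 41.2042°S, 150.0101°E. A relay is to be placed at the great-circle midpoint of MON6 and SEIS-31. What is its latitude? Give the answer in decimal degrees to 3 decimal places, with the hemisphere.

34.655°S

Bx = cos φ₂ cos Δλ = 0.636703,  By = cos φ₂ sin Δλ = 0.400829
φₘ = atan2(sin φ₁ + sin φ₂, √((cos φ₁ + Bx)² + By²)) = -34.65538°
λₘ = λ₁ + atan2(By, cos φ₁ + Bx) = 132.44794°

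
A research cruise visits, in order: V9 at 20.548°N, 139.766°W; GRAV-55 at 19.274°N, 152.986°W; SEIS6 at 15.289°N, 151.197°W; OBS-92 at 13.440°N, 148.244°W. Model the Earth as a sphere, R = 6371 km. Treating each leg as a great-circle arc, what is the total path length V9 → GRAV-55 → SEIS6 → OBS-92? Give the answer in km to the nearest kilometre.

V9→GRAV-55: c = 0.218015 rad, d = 1388.97 km
GRAV-55→SEIS6: c = 0.075669 rad, d = 482.09 km
SEIS6→OBS-92: c = 0.059447 rad, d = 378.74 km
Total = 1388.97 + 482.09 + 378.74 = 2249.80 km

2250 km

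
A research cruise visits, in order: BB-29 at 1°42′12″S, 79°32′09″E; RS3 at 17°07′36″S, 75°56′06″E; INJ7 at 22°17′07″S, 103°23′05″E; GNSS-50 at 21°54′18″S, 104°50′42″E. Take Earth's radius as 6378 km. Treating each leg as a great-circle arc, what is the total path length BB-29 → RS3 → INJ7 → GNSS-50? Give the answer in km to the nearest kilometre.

BB-29: φ = -1.70333°, λ = +79.53583°
RS3: φ = -17.12667°, λ = +75.93500°
INJ7: φ = -22.28528°, λ = +103.38472°
GNSS-50: φ = -21.90500°, λ = +104.84500°
BB-29→RS3: c = 0.276190 rad, d = 1761.54 km
RS3→INJ7: c = 0.459230 rad, d = 2928.97 km
INJ7→GNSS-50: c = 0.024530 rad, d = 156.45 km
Total = 1761.54 + 2928.97 + 156.45 = 4846.96 km

4847 km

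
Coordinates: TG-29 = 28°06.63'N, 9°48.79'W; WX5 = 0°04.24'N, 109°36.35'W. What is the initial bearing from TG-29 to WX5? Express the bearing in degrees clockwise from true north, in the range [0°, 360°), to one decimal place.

274.7°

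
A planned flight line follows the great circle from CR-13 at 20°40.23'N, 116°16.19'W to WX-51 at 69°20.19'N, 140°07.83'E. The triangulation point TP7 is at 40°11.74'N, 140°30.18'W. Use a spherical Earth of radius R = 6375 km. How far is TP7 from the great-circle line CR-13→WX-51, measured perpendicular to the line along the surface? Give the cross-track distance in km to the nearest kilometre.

1065 km

CR-13: φ = +20.67050°, λ = -116.26983°
WX-51: φ = +69.33650°, λ = +140.13050°
TP7: φ = +40.19567°, λ = -140.50300°
δ₁₃ = central angle CR-13→TP7 = 0.495944 rad  (haversine)
θ₁₃ = bearing CR-13→TP7 = 318.788°,  θ₁₂ = bearing CR-13→WX-51 = 339.238°
dₓₜ = R·arcsin(sin δ₁₃ · sin(θ₁₃ − θ₁₂)) = 6375·arcsin(0.47586·sin(-20.450°)) = -1064.869 km
|dₓₜ| = 1064.869 km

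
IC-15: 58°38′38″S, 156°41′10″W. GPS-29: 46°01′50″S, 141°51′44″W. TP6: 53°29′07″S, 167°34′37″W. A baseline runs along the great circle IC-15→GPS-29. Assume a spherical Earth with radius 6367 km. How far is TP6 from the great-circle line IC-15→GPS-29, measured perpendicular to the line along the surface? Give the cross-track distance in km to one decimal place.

879.1 km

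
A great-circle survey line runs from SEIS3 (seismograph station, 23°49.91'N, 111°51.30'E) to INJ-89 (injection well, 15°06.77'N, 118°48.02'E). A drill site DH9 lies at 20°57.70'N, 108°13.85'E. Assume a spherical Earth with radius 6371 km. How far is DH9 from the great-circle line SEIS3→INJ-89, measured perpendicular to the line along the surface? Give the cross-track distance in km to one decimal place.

SEIS3: φ = +23.83183°, λ = +111.85500°
INJ-89: φ = +15.11283°, λ = +118.80033°
DH9: φ = +20.96167°, λ = +108.23083°
δ₁₃ = central angle SEIS3→DH9 = 0.076996 rad  (haversine)
θ₁₃ = bearing SEIS3→DH9 = 230.121°,  θ₁₂ = bearing SEIS3→INJ-89 = 141.870°
dₓₜ = R·arcsin(sin δ₁₃ · sin(θ₁₃ − θ₁₂)) = 6371·arcsin(0.07692·sin(88.251°)) = 490.310 km
|dₓₜ| = 490.310 km

490.3 km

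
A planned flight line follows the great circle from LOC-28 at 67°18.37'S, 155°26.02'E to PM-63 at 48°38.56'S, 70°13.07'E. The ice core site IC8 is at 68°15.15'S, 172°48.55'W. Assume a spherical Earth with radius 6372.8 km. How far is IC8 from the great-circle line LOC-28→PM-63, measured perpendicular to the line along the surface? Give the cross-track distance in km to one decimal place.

LOC-28: φ = -67.30617°, λ = +155.43367°
PM-63: φ = -48.64267°, λ = +70.21783°
IC8: φ = -68.25250°, λ = -172.80917°
δ₁₃ = central angle LOC-28→IC8 = 0.207920 rad  (haversine)
θ₁₃ = bearing LOC-28→IC8 = 109.143°,  θ₁₂ = bearing LOC-28→PM-63 = 250.070°
dₓₜ = R·arcsin(sin δ₁₃ · sin(θ₁₃ − θ₁₂)) = 6372.8·arcsin(0.20643·sin(-140.927°)) = -831.536 km
|dₓₜ| = 831.536 km

831.5 km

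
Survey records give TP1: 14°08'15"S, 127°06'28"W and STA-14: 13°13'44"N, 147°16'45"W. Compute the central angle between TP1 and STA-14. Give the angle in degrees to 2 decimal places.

TP1: φ = -14.13750°, λ = -127.10778°
STA-14: φ = +13.22889°, λ = -147.27917°
Δφ = 27.3664°,  Δλ = -20.1714°
a = sin²(Δφ/2) + cos φ₁ cos φ₂ sin²(Δλ/2) = 0.084907
c = 2·arcsin(√a) = 0.591354 rad = 33.8821°

33.88°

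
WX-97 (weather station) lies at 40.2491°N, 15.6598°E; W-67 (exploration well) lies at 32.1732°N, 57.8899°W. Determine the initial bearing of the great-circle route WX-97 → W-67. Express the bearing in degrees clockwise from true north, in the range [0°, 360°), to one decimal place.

Δλ = -73.5497°
y = sin Δλ · cos φ₂ = -0.811794
x = cos φ₁ sin φ₂ − sin φ₁ cos φ₂ cos Δλ = 0.251540
θ = atan2(y, x) = -72.7841° → 287.2159° (mod 360°)

287.2°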